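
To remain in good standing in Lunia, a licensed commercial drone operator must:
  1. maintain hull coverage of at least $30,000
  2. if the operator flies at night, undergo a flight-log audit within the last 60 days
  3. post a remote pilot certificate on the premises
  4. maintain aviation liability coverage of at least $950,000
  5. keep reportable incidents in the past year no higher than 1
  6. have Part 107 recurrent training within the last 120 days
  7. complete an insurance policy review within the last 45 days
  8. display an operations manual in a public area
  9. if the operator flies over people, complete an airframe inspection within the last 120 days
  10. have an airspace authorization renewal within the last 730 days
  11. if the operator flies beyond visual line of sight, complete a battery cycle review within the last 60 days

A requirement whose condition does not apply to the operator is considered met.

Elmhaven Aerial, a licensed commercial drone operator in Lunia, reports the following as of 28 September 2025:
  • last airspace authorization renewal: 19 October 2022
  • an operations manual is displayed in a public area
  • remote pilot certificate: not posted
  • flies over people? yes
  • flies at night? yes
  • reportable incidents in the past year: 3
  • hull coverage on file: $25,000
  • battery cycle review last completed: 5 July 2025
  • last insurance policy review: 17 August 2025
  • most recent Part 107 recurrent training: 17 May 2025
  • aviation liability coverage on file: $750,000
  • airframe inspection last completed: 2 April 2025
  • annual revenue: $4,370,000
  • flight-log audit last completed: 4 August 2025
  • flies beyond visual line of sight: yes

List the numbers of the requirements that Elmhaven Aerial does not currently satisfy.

1, 3, 4, 5, 6, 9, 10, 11

1. hull coverage $25,000 < $30,000 → not met
2. condition 'flies at night' holds; flight-log audit 55 days ago vs limit 60 → met
3. remote pilot certificate absent → not met
4. aviation liability coverage $750,000 < $950,000 → not met
5. reportable incidents in the past year 3 > 1 → not met
6. Part 107 recurrent training 134 days ago vs limit 120 → not met
7. insurance policy review 42 days ago vs limit 45 → met
8. operations manual present → met
9. condition 'flies over people' holds; airframe inspection 179 days ago vs limit 120 → not met
10. airspace authorization renewal 1075 days ago vs limit 730 → not met
11. condition 'flies beyond visual line of sight' holds; battery cycle review 85 days ago vs limit 60 → not met
Not met: 1, 3, 4, 5, 6, 9, 10, 11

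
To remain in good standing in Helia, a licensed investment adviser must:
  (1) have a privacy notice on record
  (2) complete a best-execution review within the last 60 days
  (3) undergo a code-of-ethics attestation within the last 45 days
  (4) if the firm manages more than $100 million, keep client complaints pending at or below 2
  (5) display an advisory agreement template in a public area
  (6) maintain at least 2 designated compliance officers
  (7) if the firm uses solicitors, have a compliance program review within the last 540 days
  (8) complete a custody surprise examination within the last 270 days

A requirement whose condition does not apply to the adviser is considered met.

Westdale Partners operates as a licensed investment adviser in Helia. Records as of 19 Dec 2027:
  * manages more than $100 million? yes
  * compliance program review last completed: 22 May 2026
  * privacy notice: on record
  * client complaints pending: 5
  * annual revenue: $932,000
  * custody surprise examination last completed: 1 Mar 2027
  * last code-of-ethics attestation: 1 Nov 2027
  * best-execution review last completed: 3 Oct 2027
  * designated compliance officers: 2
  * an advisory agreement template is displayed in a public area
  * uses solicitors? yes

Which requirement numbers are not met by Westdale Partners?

1. privacy notice present → met
2. best-execution review 77 days ago vs limit 60 → not met
3. code-of-ethics attestation 48 days ago vs limit 45 → not met
4. condition 'manages more than $100 million' holds; client complaints pending 5 > 2 → not met
5. advisory agreement template present → met
6. designated compliance officers 2 ≥ 2 → met
7. condition 'uses solicitors' holds; compliance program review 576 days ago vs limit 540 → not met
8. custody surprise examination 293 days ago vs limit 270 → not met
Not met: 2, 3, 4, 7, 8

2, 3, 4, 7, 8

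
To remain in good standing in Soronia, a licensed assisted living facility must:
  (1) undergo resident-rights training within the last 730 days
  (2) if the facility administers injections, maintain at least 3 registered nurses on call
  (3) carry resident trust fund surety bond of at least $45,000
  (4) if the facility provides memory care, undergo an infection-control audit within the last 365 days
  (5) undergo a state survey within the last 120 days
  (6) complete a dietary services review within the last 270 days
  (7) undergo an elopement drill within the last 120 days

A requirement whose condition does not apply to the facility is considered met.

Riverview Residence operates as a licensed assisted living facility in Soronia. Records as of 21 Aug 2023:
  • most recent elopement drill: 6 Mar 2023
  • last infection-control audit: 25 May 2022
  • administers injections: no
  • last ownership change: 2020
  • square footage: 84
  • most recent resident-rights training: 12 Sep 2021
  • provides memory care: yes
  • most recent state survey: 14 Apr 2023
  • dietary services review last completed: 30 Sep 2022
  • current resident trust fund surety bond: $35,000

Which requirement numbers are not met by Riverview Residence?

3, 4, 5, 6, 7

1. resident-rights training 708 days ago vs limit 730 → met
2. condition 'administers injections' does not hold → requirement n/a → met
3. resident trust fund surety bond $35,000 < $45,000 → not met
4. condition 'provides memory care' holds; infection-control audit 453 days ago vs limit 365 → not met
5. state survey 129 days ago vs limit 120 → not met
6. dietary services review 325 days ago vs limit 270 → not met
7. elopement drill 168 days ago vs limit 120 → not met
Not met: 3, 4, 5, 6, 7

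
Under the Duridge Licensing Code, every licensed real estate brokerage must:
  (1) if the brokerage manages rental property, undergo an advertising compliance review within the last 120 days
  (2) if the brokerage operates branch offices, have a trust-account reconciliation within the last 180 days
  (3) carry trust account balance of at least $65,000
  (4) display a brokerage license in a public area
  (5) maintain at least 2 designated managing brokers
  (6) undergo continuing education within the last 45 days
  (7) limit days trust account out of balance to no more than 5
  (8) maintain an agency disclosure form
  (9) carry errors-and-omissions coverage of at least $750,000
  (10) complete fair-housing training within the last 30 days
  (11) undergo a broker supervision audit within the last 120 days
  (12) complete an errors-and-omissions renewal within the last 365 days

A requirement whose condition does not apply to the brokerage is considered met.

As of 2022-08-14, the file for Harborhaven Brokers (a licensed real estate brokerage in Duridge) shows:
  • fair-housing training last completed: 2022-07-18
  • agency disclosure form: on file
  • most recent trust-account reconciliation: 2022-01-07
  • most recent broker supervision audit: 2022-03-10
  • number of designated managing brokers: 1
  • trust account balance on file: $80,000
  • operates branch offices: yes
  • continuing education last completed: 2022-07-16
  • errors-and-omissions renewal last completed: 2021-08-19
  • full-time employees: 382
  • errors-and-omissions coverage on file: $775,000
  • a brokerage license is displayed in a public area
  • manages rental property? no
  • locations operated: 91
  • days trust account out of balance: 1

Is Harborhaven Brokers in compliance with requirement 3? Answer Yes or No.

3. trust account balance $80,000 ≥ $65,000 → met

Yes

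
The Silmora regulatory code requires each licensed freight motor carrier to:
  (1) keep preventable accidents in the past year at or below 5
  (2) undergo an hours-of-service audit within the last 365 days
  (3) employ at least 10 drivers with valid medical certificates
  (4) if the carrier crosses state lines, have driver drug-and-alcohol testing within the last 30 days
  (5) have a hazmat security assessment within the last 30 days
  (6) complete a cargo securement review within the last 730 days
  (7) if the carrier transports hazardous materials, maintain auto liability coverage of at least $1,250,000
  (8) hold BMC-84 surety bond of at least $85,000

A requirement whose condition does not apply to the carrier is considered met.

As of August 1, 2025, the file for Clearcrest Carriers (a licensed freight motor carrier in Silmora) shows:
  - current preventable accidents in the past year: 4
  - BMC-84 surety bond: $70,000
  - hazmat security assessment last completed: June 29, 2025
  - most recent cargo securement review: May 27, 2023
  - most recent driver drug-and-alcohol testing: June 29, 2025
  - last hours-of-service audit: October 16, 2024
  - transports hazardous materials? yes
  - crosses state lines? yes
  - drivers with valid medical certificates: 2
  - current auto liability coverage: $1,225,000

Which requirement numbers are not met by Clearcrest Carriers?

3, 4, 5, 6, 7, 8

1. preventable accidents in the past year 4 ≤ 5 → met
2. hours-of-service audit 289 days ago vs limit 365 → met
3. drivers with valid medical certificates 2 < 10 → not met
4. condition 'crosses state lines' holds; driver drug-and-alcohol testing 33 days ago vs limit 30 → not met
5. hazmat security assessment 33 days ago vs limit 30 → not met
6. cargo securement review 797 days ago vs limit 730 → not met
7. condition 'transports hazardous materials' holds; auto liability coverage $1,225,000 < $1,250,000 → not met
8. BMC-84 surety bond $70,000 < $85,000 → not met
Not met: 3, 4, 5, 6, 7, 8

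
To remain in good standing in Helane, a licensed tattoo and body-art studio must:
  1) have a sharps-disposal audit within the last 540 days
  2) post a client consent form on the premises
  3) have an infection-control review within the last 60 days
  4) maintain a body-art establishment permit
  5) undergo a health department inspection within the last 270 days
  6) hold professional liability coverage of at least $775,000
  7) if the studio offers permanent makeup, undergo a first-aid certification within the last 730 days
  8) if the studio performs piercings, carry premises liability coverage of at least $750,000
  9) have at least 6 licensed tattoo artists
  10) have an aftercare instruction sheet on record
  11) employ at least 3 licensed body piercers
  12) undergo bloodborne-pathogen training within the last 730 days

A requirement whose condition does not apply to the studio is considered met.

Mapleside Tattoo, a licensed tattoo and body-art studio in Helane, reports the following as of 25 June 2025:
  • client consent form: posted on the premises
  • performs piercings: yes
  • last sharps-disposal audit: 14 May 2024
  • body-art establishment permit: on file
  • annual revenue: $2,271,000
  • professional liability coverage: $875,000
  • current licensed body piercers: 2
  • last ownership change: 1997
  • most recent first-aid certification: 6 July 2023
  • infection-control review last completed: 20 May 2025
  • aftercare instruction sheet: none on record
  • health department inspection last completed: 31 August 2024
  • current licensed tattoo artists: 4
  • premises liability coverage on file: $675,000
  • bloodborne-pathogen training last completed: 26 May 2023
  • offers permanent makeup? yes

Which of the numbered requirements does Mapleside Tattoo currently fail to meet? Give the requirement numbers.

1. sharps-disposal audit 407 days ago vs limit 540 → met
2. client consent form present → met
3. infection-control review 36 days ago vs limit 60 → met
4. body-art establishment permit present → met
5. health department inspection 298 days ago vs limit 270 → not met
6. professional liability coverage $875,000 ≥ $775,000 → met
7. condition 'offers permanent makeup' holds; first-aid certification 720 days ago vs limit 730 → met
8. condition 'performs piercings' holds; premises liability coverage $675,000 < $750,000 → not met
9. licensed tattoo artists 4 < 6 → not met
10. aftercare instruction sheet absent → not met
11. licensed body piercers 2 < 3 → not met
12. bloodborne-pathogen training 761 days ago vs limit 730 → not met
Not met: 5, 8, 9, 10, 11, 12

5, 8, 9, 10, 11, 12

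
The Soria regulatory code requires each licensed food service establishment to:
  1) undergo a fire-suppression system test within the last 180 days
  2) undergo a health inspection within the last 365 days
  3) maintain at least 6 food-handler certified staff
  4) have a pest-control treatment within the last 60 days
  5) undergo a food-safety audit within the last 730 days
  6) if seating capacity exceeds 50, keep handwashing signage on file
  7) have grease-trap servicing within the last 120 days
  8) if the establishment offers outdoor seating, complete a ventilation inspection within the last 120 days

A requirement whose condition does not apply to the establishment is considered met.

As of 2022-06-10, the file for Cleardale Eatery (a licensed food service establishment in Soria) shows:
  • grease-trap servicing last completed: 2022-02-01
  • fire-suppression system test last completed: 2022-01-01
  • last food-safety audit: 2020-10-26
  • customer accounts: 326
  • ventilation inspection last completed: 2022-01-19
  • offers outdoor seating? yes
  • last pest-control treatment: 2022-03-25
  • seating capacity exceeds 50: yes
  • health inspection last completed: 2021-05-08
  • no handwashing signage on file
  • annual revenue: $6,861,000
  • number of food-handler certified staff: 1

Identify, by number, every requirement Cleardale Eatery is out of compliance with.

2, 3, 4, 6, 7, 8

1. fire-suppression system test 160 days ago vs limit 180 → met
2. health inspection 398 days ago vs limit 365 → not met
3. food-handler certified staff 1 < 6 → not met
4. pest-control treatment 77 days ago vs limit 60 → not met
5. food-safety audit 592 days ago vs limit 730 → met
6. condition 'seating capacity exceeds 50' holds; handwashing signage absent → not met
7. grease-trap servicing 129 days ago vs limit 120 → not met
8. condition 'offers outdoor seating' holds; ventilation inspection 142 days ago vs limit 120 → not met
Not met: 2, 3, 4, 6, 7, 8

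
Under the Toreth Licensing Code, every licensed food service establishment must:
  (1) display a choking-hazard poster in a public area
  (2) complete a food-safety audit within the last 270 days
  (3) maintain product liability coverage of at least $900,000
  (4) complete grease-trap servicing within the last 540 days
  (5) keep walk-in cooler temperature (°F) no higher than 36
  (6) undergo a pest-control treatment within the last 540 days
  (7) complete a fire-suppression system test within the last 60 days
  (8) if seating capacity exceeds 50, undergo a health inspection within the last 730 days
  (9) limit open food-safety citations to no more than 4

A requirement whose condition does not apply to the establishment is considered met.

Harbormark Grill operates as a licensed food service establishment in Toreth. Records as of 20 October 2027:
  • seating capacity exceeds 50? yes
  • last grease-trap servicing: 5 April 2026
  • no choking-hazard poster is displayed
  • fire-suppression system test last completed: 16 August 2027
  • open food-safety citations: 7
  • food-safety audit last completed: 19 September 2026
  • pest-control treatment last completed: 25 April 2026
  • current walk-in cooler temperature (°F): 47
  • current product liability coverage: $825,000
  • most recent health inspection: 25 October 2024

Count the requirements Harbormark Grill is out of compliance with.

9

1. choking-hazard poster absent → not met
2. food-safety audit 396 days ago vs limit 270 → not met
3. product liability coverage $825,000 < $900,000 → not met
4. grease-trap servicing 563 days ago vs limit 540 → not met
5. walk-in cooler temperature (°F) 47 > 36 → not met
6. pest-control treatment 543 days ago vs limit 540 → not met
7. fire-suppression system test 65 days ago vs limit 60 → not met
8. condition 'seating capacity exceeds 50' holds; health inspection 1090 days ago vs limit 730 → not met
9. open food-safety citations 7 > 4 → not met
Not met: 9 of 9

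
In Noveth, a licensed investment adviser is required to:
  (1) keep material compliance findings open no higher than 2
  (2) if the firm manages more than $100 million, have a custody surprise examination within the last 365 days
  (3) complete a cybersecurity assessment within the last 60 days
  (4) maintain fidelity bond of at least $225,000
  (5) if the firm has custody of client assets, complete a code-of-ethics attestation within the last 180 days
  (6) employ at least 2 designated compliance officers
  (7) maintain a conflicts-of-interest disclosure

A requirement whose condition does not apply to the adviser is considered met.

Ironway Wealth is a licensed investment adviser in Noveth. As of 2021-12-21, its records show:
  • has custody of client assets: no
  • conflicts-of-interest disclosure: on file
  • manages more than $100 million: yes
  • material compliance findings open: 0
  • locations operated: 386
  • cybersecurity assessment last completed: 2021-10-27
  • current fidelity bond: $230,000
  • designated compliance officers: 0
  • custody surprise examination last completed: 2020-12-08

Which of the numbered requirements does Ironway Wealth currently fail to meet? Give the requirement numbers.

2, 6

1. material compliance findings open 0 ≤ 2 → met
2. condition 'manages more than $100 million' holds; custody surprise examination 378 days ago vs limit 365 → not met
3. cybersecurity assessment 55 days ago vs limit 60 → met
4. fidelity bond $230,000 ≥ $225,000 → met
5. condition 'has custody of client assets' does not hold → requirement n/a → met
6. designated compliance officers 0 < 2 → not met
7. conflicts-of-interest disclosure present → met
Not met: 2, 6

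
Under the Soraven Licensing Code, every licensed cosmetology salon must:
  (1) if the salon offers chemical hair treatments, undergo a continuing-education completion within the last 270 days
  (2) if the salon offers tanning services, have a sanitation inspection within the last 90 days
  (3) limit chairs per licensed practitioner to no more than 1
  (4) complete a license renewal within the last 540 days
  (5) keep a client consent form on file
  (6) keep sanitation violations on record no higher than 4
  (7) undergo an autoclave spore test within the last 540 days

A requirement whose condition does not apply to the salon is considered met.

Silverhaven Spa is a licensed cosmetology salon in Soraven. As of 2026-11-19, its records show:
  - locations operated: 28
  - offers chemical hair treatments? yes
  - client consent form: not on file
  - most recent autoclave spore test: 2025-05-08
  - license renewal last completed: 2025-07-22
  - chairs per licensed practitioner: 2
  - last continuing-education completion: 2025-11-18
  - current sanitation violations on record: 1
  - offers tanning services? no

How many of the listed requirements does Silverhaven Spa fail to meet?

4

1. condition 'offers chemical hair treatments' holds; continuing-education completion 366 days ago vs limit 270 → not met
2. condition 'offers tanning services' does not hold → requirement n/a → met
3. chairs per licensed practitioner 2 > 1 → not met
4. license renewal 485 days ago vs limit 540 → met
5. client consent form absent → not met
6. sanitation violations on record 1 ≤ 4 → met
7. autoclave spore test 560 days ago vs limit 540 → not met
Not met: 4 of 7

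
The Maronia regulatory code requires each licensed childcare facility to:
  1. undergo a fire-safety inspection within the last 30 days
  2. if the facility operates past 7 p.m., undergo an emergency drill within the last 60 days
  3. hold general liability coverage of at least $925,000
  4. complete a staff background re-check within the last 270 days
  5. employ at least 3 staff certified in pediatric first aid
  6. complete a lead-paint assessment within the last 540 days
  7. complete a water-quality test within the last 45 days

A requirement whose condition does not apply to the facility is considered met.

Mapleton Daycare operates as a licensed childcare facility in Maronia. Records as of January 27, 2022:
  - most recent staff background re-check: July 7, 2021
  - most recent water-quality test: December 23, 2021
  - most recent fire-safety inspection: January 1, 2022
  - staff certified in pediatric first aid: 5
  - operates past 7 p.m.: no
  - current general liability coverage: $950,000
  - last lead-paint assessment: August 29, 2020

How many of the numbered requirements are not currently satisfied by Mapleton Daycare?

1. fire-safety inspection 26 days ago vs limit 30 → met
2. condition 'operates past 7 p.m.' does not hold → requirement n/a → met
3. general liability coverage $950,000 ≥ $925,000 → met
4. staff background re-check 204 days ago vs limit 270 → met
5. staff certified in pediatric first aid 5 ≥ 3 → met
6. lead-paint assessment 516 days ago vs limit 540 → met
7. water-quality test 35 days ago vs limit 45 → met
Not met: 0 of 7

0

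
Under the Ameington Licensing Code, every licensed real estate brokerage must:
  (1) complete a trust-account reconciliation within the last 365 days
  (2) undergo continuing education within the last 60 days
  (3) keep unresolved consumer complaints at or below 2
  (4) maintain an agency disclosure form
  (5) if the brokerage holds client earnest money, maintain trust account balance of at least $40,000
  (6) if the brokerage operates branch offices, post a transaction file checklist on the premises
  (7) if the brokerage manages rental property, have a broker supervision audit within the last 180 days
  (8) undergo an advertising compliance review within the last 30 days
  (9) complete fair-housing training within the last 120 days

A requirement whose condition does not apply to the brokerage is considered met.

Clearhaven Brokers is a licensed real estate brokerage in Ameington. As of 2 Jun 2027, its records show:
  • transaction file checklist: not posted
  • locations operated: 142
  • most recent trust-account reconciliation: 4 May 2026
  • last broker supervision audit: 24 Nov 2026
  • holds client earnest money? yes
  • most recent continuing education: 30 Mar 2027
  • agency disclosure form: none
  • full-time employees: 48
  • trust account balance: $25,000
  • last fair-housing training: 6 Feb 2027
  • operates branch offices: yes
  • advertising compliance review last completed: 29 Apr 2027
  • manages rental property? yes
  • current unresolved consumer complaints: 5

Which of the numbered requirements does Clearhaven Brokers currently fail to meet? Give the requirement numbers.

1. trust-account reconciliation 394 days ago vs limit 365 → not met
2. continuing education 64 days ago vs limit 60 → not met
3. unresolved consumer complaints 5 > 2 → not met
4. agency disclosure form absent → not met
5. condition 'holds client earnest money' holds; trust account balance $25,000 < $40,000 → not met
6. condition 'operates branch offices' holds; transaction file checklist absent → not met
7. condition 'manages rental property' holds; broker supervision audit 190 days ago vs limit 180 → not met
8. advertising compliance review 34 days ago vs limit 30 → not met
9. fair-housing training 116 days ago vs limit 120 → met
Not met: 1, 2, 3, 4, 5, 6, 7, 8

1, 2, 3, 4, 5, 6, 7, 8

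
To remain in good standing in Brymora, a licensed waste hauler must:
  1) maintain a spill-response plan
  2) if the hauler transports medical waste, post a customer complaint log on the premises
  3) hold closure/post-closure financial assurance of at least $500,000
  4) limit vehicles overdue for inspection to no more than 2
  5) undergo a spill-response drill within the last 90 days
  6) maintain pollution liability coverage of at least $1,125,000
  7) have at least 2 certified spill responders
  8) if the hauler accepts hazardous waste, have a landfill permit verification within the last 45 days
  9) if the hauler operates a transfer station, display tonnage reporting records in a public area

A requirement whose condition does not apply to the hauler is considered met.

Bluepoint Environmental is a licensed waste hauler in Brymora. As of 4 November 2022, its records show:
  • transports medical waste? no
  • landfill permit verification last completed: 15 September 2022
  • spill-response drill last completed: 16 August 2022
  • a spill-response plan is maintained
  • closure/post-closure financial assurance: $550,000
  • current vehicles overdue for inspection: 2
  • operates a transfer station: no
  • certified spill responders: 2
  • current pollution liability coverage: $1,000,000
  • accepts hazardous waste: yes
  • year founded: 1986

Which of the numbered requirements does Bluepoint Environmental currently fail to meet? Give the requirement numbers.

1. spill-response plan present → met
2. condition 'transports medical waste' does not hold → requirement n/a → met
3. closure/post-closure financial assurance $550,000 ≥ $500,000 → met
4. vehicles overdue for inspection 2 ≤ 2 → met
5. spill-response drill 80 days ago vs limit 90 → met
6. pollution liability coverage $1,000,000 < $1,125,000 → not met
7. certified spill responders 2 ≥ 2 → met
8. condition 'accepts hazardous waste' holds; landfill permit verification 50 days ago vs limit 45 → not met
9. condition 'operates a transfer station' does not hold → requirement n/a → met
Not met: 6, 8

6, 8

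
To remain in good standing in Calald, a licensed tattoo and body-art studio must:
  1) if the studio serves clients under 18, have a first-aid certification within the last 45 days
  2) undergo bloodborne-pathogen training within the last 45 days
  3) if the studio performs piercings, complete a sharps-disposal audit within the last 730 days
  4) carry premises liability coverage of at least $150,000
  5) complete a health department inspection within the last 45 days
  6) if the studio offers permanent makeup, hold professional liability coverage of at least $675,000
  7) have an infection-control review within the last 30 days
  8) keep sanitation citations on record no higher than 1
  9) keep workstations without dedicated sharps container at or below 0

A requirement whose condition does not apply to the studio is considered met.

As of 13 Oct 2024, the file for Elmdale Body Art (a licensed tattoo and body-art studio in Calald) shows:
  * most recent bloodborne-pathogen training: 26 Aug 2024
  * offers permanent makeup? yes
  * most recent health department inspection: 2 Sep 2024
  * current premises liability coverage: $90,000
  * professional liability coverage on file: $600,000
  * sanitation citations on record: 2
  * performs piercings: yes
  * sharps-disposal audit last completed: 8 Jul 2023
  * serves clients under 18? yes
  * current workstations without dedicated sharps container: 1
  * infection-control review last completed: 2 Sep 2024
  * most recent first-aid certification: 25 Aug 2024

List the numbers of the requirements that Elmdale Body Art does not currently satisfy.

1. condition 'serves clients under 18' holds; first-aid certification 49 days ago vs limit 45 → not met
2. bloodborne-pathogen training 48 days ago vs limit 45 → not met
3. condition 'performs piercings' holds; sharps-disposal audit 463 days ago vs limit 730 → met
4. premises liability coverage $90,000 < $150,000 → not met
5. health department inspection 41 days ago vs limit 45 → met
6. condition 'offers permanent makeup' holds; professional liability coverage $600,000 < $675,000 → not met
7. infection-control review 41 days ago vs limit 30 → not met
8. sanitation citations on record 2 > 1 → not met
9. workstations without dedicated sharps container 1 > 0 → not met
Not met: 1, 2, 4, 6, 7, 8, 9

1, 2, 4, 6, 7, 8, 9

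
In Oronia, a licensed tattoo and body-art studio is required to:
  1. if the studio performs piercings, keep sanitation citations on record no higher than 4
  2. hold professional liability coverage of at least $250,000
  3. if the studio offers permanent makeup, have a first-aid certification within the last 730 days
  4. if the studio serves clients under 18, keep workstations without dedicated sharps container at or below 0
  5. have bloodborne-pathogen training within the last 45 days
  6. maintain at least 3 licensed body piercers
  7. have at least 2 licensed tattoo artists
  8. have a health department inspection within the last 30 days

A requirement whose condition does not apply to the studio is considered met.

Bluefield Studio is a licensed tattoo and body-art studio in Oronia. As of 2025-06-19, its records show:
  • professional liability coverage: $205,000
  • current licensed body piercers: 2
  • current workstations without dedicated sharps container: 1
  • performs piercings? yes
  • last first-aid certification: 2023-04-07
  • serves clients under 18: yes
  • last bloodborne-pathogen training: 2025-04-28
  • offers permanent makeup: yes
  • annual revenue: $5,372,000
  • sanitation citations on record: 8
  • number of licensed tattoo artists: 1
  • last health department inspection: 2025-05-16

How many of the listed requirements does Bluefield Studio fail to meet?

8

1. condition 'performs piercings' holds; sanitation citations on record 8 > 4 → not met
2. professional liability coverage $205,000 < $250,000 → not met
3. condition 'offers permanent makeup' holds; first-aid certification 804 days ago vs limit 730 → not met
4. condition 'serves clients under 18' holds; workstations without dedicated sharps container 1 > 0 → not met
5. bloodborne-pathogen training 52 days ago vs limit 45 → not met
6. licensed body piercers 2 < 3 → not met
7. licensed tattoo artists 1 < 2 → not met
8. health department inspection 34 days ago vs limit 30 → not met
Not met: 8 of 8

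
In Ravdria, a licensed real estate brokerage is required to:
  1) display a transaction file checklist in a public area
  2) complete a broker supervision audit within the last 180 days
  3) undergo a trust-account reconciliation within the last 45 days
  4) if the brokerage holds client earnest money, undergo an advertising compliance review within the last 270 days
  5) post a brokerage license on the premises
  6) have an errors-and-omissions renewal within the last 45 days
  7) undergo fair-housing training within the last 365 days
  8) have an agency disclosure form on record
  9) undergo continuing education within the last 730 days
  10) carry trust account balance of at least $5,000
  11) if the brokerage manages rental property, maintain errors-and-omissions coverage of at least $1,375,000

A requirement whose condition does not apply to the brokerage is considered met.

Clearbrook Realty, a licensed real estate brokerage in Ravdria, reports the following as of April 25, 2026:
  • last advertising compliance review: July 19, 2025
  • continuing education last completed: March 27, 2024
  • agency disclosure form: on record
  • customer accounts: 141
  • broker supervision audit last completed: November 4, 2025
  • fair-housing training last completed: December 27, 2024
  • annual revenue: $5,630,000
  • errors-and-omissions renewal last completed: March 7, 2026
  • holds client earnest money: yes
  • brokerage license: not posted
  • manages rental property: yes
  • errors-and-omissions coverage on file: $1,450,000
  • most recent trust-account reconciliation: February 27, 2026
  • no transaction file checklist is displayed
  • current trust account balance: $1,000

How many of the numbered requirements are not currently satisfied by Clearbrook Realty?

1. transaction file checklist absent → not met
2. broker supervision audit 172 days ago vs limit 180 → met
3. trust-account reconciliation 57 days ago vs limit 45 → not met
4. condition 'holds client earnest money' holds; advertising compliance review 280 days ago vs limit 270 → not met
5. brokerage license absent → not met
6. errors-and-omissions renewal 49 days ago vs limit 45 → not met
7. fair-housing training 484 days ago vs limit 365 → not met
8. agency disclosure form present → met
9. continuing education 759 days ago vs limit 730 → not met
10. trust account balance $1,000 < $5,000 → not met
11. condition 'manages rental property' holds; errors-and-omissions coverage $1,450,000 ≥ $1,375,000 → met
Not met: 8 of 11

8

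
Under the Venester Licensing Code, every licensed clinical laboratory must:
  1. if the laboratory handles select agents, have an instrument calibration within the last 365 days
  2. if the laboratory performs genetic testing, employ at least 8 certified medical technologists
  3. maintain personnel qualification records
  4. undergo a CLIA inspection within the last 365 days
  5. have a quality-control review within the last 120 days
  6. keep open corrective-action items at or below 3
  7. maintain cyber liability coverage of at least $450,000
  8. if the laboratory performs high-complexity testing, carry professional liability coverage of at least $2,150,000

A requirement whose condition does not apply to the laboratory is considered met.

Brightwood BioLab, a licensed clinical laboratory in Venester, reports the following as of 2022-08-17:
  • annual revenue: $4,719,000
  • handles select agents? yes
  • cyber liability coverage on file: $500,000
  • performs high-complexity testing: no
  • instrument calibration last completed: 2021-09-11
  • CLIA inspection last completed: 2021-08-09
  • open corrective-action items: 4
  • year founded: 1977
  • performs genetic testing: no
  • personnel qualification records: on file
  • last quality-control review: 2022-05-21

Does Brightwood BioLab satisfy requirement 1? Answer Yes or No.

Yes

1. condition 'handles select agents' holds; instrument calibration 340 days ago vs limit 365 → met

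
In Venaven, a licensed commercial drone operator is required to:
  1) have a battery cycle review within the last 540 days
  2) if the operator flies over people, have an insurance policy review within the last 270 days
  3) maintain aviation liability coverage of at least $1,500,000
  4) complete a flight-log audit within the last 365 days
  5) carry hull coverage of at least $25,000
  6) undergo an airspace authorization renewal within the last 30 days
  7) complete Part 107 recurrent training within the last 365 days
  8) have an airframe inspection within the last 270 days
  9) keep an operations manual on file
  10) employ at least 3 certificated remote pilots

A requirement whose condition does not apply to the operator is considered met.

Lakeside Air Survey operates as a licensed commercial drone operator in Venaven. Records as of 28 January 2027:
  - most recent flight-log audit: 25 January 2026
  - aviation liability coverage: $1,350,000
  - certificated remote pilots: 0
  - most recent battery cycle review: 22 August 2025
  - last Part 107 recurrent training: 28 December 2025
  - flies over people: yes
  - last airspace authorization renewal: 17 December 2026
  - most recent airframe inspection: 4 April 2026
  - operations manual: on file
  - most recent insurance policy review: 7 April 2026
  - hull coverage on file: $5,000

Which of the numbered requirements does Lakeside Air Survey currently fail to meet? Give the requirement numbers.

1. battery cycle review 524 days ago vs limit 540 → met
2. condition 'flies over people' holds; insurance policy review 296 days ago vs limit 270 → not met
3. aviation liability coverage $1,350,000 < $1,500,000 → not met
4. flight-log audit 368 days ago vs limit 365 → not met
5. hull coverage $5,000 < $25,000 → not met
6. airspace authorization renewal 42 days ago vs limit 30 → not met
7. Part 107 recurrent training 396 days ago vs limit 365 → not met
8. airframe inspection 299 days ago vs limit 270 → not met
9. operations manual present → met
10. certificated remote pilots 0 < 3 → not met
Not met: 2, 3, 4, 5, 6, 7, 8, 10

2, 3, 4, 5, 6, 7, 8, 10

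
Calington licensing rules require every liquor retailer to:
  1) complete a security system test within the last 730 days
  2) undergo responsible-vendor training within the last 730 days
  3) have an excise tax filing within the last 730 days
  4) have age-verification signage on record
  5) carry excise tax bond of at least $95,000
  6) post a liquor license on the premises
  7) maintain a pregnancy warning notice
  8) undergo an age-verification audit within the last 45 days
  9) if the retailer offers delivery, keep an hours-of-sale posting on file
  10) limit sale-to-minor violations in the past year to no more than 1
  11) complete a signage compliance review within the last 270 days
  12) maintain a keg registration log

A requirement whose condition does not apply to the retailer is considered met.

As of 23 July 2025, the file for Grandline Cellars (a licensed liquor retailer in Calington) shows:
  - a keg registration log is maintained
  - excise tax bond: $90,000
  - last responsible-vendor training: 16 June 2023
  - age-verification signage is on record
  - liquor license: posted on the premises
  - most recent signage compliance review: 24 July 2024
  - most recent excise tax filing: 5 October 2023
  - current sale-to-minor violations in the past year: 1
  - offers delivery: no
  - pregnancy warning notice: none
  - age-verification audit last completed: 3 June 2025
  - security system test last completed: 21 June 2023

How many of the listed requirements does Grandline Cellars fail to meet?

1. security system test 763 days ago vs limit 730 → not met
2. responsible-vendor training 768 days ago vs limit 730 → not met
3. excise tax filing 657 days ago vs limit 730 → met
4. age-verification signage present → met
5. excise tax bond $90,000 < $95,000 → not met
6. liquor license present → met
7. pregnancy warning notice absent → not met
8. age-verification audit 50 days ago vs limit 45 → not met
9. condition 'offers delivery' does not hold → requirement n/a → met
10. sale-to-minor violations in the past year 1 ≤ 1 → met
11. signage compliance review 364 days ago vs limit 270 → not met
12. keg registration log present → met
Not met: 6 of 12

6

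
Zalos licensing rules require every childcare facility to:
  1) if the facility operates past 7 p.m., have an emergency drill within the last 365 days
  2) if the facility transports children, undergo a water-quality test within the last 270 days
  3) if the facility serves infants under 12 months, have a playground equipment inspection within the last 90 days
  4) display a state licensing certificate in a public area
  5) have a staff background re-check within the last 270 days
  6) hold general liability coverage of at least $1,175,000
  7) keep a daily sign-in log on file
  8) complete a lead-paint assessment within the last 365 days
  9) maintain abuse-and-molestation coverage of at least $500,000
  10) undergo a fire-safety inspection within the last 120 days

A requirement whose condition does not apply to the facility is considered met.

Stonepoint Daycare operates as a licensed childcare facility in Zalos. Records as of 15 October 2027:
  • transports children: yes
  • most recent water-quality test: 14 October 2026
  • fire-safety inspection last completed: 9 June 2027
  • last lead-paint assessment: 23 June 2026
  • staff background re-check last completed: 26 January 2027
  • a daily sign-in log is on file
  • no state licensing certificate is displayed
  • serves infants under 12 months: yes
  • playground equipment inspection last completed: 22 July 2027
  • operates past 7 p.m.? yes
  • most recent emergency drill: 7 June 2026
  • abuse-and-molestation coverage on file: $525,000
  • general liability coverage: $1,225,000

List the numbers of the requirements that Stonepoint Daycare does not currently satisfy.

1, 2, 4, 8, 10

1. condition 'operates past 7 p.m.' holds; emergency drill 495 days ago vs limit 365 → not met
2. condition 'transports children' holds; water-quality test 366 days ago vs limit 270 → not met
3. condition 'serves infants under 12 months' holds; playground equipment inspection 85 days ago vs limit 90 → met
4. state licensing certificate absent → not met
5. staff background re-check 262 days ago vs limit 270 → met
6. general liability coverage $1,225,000 ≥ $1,175,000 → met
7. daily sign-in log present → met
8. lead-paint assessment 479 days ago vs limit 365 → not met
9. abuse-and-molestation coverage $525,000 ≥ $500,000 → met
10. fire-safety inspection 128 days ago vs limit 120 → not met
Not met: 1, 2, 4, 8, 10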